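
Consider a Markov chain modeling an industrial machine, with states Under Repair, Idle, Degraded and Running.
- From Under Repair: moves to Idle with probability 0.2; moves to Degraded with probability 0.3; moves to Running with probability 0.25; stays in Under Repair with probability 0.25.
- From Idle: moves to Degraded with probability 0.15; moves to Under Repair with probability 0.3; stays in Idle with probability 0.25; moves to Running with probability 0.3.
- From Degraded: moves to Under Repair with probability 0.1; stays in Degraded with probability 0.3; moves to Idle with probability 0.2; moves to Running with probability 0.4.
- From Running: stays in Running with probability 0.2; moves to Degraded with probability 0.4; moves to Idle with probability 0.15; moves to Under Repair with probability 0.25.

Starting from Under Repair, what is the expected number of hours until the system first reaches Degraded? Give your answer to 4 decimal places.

3.3884

Let t(s) be the expected number of hours to first reach Degraded from state s, with t(Degraded) = 0. Conditioning on the first hour:
t(Under Repair) = 1 + 0.25·t(Under Repair) + 0.2·t(Idle) + 0.25·t(Running)
t(Idle) = 1 + 0.3·t(Under Repair) + 0.25·t(Idle) + 0.3·t(Running)
t(Running) = 1 + 0.25·t(Under Repair) + 0.15·t(Idle) + 0.2·t(Running)
Solving: t(Under Repair) = 3.3884, t(Idle) = 3.9051, t(Running) = 3.0411.
Expected hours from Under Repair to Degraded: 3.3884.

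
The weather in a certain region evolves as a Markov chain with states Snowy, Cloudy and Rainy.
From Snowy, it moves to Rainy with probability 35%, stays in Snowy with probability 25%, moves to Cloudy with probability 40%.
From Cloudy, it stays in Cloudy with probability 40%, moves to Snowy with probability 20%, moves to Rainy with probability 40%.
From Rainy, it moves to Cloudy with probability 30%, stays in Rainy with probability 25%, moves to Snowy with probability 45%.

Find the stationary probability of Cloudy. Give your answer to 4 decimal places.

Let the stationary distribution be π with π = πP and π_1 + π_2 + π_3 = 1.
π_1 = 0.25·π_1 + 0.2·π_2 + 0.45·π_3
π_2 = 0.4·π_1 + 0.4·π_2 + 0.3·π_3
Solving with the normalization constraint gives π = (0.2986, 0.3665, 0.3348).
So the stationary probability of Cloudy is 0.3665.

0.3665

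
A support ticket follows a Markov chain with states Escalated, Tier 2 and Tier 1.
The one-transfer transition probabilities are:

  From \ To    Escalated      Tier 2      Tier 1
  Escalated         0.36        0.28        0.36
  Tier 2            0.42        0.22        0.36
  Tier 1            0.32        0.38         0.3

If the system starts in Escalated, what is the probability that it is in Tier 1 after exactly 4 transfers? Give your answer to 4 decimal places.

Propagate the distribution vector 4 transfers from Escalated.
After 0 transfers: (1.0000, 0.0000, 0.0000)
After 1 transfer: (0.3600, 0.2800, 0.3600)
After 2 transfers: (0.3624, 0.2992, 0.3384)
After 3 transfers: (0.3644, 0.2959, 0.3397)
After 4 transfers: (0.3642, 0.2962, 0.3396)
P(in Tier 1 after 4 transfers) = 0.3396

0.3396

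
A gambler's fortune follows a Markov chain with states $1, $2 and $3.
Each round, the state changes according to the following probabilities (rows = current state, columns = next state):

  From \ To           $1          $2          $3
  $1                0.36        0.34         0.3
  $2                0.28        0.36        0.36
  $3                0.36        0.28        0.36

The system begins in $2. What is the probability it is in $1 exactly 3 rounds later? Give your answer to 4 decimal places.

Propagate the distribution vector 3 rounds from $2.
After 0 rounds: (0.0000, 1.0000, 0.0000)
After 1 round: (0.2800, 0.3600, 0.3600)
After 2 rounds: (0.3312, 0.3256, 0.3432)
After 3 rounds: (0.3340, 0.3259, 0.3401)
P(in $1 after 3 rounds) = 0.3340

0.3340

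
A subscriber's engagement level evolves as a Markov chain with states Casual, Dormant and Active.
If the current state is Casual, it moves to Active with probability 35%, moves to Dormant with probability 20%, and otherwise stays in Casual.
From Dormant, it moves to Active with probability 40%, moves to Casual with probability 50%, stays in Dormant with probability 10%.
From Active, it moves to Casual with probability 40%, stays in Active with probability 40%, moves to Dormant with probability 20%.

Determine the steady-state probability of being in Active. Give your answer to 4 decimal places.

0.3780

Let the stationary distribution be π with π = πP and π_1 + π_2 + π_3 = 1.
π_1 = 0.45·π_1 + 0.5·π_2 + 0.4·π_3
π_2 = 0.2·π_1 + 0.1·π_2 + 0.2·π_3
Solving with the normalization constraint gives π = (0.4402, 0.1818, 0.3780).
So the stationary probability of Active is 0.3780.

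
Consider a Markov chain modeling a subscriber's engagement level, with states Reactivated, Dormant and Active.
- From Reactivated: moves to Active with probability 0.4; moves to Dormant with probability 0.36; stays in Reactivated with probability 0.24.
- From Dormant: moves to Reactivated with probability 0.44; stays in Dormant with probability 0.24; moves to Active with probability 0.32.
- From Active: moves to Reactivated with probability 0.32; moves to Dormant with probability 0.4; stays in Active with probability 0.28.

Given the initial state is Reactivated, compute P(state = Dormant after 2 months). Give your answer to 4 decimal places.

Sum over the intermediate state after 1 month:
P = P(Reactivated→Reactivated)·P(Reactivated→Dormant) + P(Reactivated→Dormant)·P(Dormant→Dormant) + P(Reactivated→Active)·P(Active→Dormant)
  = 0.24×0.36 + 0.36×0.24 + 0.4×0.4
  = 0.0864 + 0.0864 + 0.1600 = 0.3328

0.3328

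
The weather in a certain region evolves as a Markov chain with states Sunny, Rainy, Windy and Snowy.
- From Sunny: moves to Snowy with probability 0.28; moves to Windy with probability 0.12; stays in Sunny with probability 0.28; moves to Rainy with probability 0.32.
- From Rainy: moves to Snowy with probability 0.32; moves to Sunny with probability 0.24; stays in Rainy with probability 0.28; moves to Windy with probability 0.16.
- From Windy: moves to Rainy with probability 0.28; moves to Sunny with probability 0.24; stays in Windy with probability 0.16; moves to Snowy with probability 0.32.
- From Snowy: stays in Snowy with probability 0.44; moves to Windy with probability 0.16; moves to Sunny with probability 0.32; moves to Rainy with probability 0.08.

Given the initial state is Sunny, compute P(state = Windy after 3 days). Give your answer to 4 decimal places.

0.1491

Propagate the distribution vector 3 days from Sunny.
After 0 days: (1.0000, 0.0000, 0.0000, 0.0000)
After 1 day: (0.2800, 0.3200, 0.1200, 0.2800)
After 2 days: (0.2736, 0.2352, 0.1488, 0.3424)
After 3 days: (0.2783, 0.2225, 0.1491, 0.3501)
P(in Windy after 3 days) = 0.1491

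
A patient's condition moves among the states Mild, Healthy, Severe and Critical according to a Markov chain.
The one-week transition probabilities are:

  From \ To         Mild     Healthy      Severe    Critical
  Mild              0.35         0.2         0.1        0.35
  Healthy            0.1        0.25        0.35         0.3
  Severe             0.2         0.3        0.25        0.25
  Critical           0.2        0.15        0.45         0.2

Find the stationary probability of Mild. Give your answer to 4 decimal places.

0.2085

Let the stationary distribution be π with π = πP and π_1 + π_2 + π_3 + π_4 = 1.
π_1 = 0.35·π_1 + 0.1·π_2 + 0.2·π_3 + 0.2·π_4
π_2 = 0.2·π_1 + 0.25·π_2 + 0.3·π_3 + 0.15·π_4
π_3 = 0.1·π_1 + 0.35·π_2 + 0.25·π_3 + 0.45·π_4
Solving with the normalization constraint gives π = (0.2085, 0.2275, 0.2952, 0.2688).
So the stationary probability of Mild is 0.2085.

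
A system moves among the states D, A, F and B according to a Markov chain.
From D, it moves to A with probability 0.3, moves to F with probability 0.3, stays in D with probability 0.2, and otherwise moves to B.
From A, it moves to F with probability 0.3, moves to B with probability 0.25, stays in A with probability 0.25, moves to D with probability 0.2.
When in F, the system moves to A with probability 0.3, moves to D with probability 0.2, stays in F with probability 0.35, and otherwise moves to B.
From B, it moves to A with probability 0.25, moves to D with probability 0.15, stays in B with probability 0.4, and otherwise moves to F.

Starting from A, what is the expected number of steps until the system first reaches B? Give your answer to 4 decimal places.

4.7980

Let t(s) be the expected number of steps to first reach B from state s, with t(B) = 0. Conditioning on the first step:
t(D) = 1 + 0.2·t(D) + 0.3·t(A) + 0.3·t(F)
t(A) = 1 + 0.2·t(D) + 0.25·t(A) + 0.3·t(F)
t(F) = 1 + 0.2·t(D) + 0.3·t(A) + 0.35·t(F)
Solving: t(D) = 5.0379, t(A) = 4.7980, t(F) = 5.3030.
Expected steps from A to B: 4.7980.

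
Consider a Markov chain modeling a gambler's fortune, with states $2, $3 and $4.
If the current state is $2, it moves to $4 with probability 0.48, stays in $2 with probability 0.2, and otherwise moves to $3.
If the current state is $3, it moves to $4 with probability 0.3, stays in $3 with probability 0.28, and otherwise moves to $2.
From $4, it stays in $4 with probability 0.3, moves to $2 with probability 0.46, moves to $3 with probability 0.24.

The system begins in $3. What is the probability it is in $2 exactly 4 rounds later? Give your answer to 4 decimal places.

Propagate the distribution vector 4 rounds from $3.
After 0 rounds: (0.0000, 1.0000, 0.0000)
After 1 round: (0.4200, 0.2800, 0.3000)
After 2 rounds: (0.3396, 0.2848, 0.3756)
After 3 rounds: (0.3603, 0.2786, 0.3611)
After 4 rounds: (0.3552, 0.2800, 0.3649)
P(in $2 after 4 rounds) = 0.3552

0.3552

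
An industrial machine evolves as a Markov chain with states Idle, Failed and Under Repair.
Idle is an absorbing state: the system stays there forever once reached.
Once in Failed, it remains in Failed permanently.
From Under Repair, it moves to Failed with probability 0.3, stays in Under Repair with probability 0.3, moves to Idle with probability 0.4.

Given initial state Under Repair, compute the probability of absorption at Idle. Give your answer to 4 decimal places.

Let h(s) be the probability of absorption at Idle starting from transient state s. Then h(Idle) = 1 and h(Failed) = 0. By first-step analysis:
h(Under Repair) = 0.4·1 + 0.3·0 + 0.3·h(Under Repair)
Solving: h(Under Repair) = 0.5714.
Starting from Under Repair, the probability is 0.5714.

0.5714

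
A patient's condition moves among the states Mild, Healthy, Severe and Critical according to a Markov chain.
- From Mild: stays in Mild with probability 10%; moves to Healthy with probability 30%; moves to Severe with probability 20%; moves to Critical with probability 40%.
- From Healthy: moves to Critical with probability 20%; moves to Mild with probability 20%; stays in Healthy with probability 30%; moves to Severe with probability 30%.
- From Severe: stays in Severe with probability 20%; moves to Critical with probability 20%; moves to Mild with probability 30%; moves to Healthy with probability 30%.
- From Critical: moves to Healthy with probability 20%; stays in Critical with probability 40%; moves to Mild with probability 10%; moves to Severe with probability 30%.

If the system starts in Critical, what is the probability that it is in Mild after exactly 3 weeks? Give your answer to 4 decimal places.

Propagate the distribution vector 3 weeks from Critical.
After 0 weeks: (0.0000, 0.0000, 0.0000, 1.0000)
After 1 week: (0.1000, 0.2000, 0.3000, 0.4000)
After 2 weeks: (0.1800, 0.2600, 0.2600, 0.3000)
After 3 weeks: (0.1780, 0.2700, 0.2560, 0.2960)
P(in Mild after 3 weeks) = 0.1780

0.1780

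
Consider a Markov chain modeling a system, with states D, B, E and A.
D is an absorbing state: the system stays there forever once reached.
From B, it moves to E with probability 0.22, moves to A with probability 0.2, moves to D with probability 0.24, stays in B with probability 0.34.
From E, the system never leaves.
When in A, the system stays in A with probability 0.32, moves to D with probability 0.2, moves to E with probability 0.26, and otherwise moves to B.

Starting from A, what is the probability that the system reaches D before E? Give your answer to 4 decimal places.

Let h(s) be the probability of absorption at D starting from transient state s. Then h(D) = 1 and h(E) = 0. By first-step analysis:
h(B) = 0.24·1 + 0.34·h(B) + 0.22·0 + 0.2·h(A)
h(A) = 0.2·1 + 0.22·h(B) + 0.26·0 + 0.32·h(A)
Solving: h(B) = 0.5020, h(A) = 0.4565.
Starting from A, the probability is 0.4565.

0.4565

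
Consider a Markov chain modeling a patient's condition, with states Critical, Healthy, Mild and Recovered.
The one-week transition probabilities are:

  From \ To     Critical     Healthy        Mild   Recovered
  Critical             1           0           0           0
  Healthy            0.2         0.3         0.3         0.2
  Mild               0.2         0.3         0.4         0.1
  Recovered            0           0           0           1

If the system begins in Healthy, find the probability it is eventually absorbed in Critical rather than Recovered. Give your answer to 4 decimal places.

Let h(s) be the probability of absorption at Critical starting from transient state s. Then h(Critical) = 1 and h(Recovered) = 0. By first-step analysis:
h(Healthy) = 0.2·1 + 0.3·h(Healthy) + 0.3·h(Mild) + 0.2·0
h(Mild) = 0.2·1 + 0.3·h(Healthy) + 0.4·h(Mild) + 0.1·0
Solving: h(Healthy) = 0.5455, h(Mild) = 0.6061.
Starting from Healthy, the probability is 0.5455.

0.5455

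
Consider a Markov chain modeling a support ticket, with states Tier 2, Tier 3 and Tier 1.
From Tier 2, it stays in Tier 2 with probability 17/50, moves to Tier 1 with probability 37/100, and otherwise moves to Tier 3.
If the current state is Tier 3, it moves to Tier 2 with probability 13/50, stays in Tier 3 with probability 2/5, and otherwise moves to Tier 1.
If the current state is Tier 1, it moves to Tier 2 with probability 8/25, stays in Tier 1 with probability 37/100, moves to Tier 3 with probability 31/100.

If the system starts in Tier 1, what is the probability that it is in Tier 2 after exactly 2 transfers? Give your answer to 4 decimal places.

0.3078

Sum over the intermediate state after 1 transfer:
P = P(Tier 1→Tier 2)·P(Tier 2→Tier 2) + P(Tier 1→Tier 3)·P(Tier 3→Tier 2) + P(Tier 1→Tier 1)·P(Tier 1→Tier 2)
  = 0.32×0.34 + 0.31×0.26 + 0.37×0.32
  = 0.1088 + 0.0806 + 0.1184 = 0.3078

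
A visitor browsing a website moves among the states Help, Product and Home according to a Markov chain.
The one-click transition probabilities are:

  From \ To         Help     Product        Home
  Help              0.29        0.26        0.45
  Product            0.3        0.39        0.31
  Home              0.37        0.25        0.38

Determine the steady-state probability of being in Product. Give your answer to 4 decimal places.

Let the stationary distribution be π with π = πP and π_1 + π_2 + π_3 = 1.
π_1 = 0.29·π_1 + 0.3·π_2 + 0.37·π_3
π_2 = 0.26·π_1 + 0.39·π_2 + 0.25·π_3
Solving with the normalization constraint gives π = (0.3235, 0.2945, 0.3820).
So the stationary probability of Product is 0.2945.

0.2945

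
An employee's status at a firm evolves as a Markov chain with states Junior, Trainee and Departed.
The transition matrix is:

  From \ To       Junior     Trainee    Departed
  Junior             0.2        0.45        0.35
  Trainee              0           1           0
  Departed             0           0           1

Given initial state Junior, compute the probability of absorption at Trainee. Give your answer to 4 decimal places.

Let h(s) be the probability of absorption at Trainee starting from transient state s. Then h(Trainee) = 1 and h(Departed) = 0. By first-step analysis:
h(Junior) = 0.2·h(Junior) + 0.45·1 + 0.35·0
Solving: h(Junior) = 0.5625.
Starting from Junior, the probability is 0.5625.

0.5625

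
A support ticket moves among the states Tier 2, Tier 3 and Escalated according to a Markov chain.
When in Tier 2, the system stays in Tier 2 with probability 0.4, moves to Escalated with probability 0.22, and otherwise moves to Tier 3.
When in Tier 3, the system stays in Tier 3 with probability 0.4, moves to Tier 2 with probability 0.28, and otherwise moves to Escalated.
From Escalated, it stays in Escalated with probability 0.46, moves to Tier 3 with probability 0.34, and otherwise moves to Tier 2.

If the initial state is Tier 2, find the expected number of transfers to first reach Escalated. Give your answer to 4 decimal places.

3.8644

Let t(s) be the expected number of transfers to first reach Escalated from state s, with t(Escalated) = 0. Conditioning on the first transfer:
t(Tier 2) = 1 + 0.4·t(Tier 2) + 0.38·t(Tier 3)
t(Tier 3) = 1 + 0.28·t(Tier 2) + 0.4·t(Tier 3)
Solving: t(Tier 2) = 3.8644, t(Tier 3) = 3.4700.
Expected transfers from Tier 2 to Escalated: 3.8644.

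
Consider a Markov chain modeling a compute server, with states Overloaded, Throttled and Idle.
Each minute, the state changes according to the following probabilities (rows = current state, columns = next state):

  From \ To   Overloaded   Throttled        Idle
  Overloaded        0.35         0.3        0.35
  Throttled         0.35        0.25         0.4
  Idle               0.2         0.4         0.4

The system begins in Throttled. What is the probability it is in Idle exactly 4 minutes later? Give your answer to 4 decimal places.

0.3854

Propagate the distribution vector 4 minutes from Throttled.
After 0 minutes: (0.0000, 1.0000, 0.0000)
After 1 minute: (0.3500, 0.2500, 0.4000)
After 2 minutes: (0.2900, 0.3275, 0.3825)
After 3 minutes: (0.2926, 0.3219, 0.3855)
After 4 minutes: (0.2922, 0.3225, 0.3854)
P(in Idle after 4 minutes) = 0.3854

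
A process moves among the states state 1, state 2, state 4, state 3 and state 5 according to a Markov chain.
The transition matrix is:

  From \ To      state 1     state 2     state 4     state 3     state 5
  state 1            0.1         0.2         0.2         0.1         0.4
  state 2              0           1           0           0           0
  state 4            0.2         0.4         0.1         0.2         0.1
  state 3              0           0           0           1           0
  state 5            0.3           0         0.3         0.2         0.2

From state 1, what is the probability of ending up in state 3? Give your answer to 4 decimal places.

Let h(s) be the probability of absorption at state 3 starting from transient state s. Then h(state 3) = 1 and h(state 2) = 0. By first-step analysis:
h(state 1) = 0.1·h(state 1) + 0.2·0 + 0.2·h(state 4) + 0.1·1 + 0.4·h(state 5)
h(state 4) = 0.2·h(state 1) + 0.4·0 + 0.1·h(state 4) + 0.2·1 + 0.1·h(state 5)
h(state 5) = 0.3·h(state 1) + 0.3·h(state 4) + 0.2·1 + 0.2·h(state 5)
Solving: h(state 1) = 0.4457, h(state 4) = 0.3836, h(state 5) = 0.5610.
Starting from state 1, the probability is 0.4457.

0.4457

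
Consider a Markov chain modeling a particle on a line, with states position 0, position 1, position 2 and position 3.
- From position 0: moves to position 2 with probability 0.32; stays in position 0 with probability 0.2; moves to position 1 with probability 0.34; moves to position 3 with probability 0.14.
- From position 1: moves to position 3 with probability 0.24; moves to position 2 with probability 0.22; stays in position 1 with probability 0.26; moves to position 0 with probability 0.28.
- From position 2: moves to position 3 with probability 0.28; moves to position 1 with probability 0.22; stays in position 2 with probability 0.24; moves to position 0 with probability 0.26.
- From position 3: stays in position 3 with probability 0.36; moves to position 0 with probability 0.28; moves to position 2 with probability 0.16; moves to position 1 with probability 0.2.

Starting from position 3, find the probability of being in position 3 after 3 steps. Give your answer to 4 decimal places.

Propagate the distribution vector 3 steps from position 3.
After 0 steps: (0.0000, 0.0000, 0.0000, 1.0000)
After 1 step: (0.2800, 0.2000, 0.1600, 0.3600)
After 2 steps: (0.2544, 0.2544, 0.2296, 0.2616)
After 3 steps: (0.2551, 0.2555, 0.2343, 0.2551)
P(in position 3 after 3 steps) = 0.2551

0.2551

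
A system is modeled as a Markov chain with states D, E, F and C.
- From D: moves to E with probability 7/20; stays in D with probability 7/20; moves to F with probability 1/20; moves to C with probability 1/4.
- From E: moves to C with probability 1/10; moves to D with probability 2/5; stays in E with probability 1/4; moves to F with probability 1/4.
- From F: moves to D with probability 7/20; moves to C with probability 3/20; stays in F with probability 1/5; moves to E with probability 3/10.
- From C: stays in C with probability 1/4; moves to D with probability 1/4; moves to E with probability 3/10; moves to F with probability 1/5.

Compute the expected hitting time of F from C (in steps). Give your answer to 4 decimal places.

Let t(s) be the expected number of steps to first reach F from state s, with t(F) = 0. Conditioning on the first step:
t(D) = 1 + 0.35·t(D) + 0.35·t(E) + 0.25·t(C)
t(E) = 1 + 0.4·t(D) + 0.25·t(E) + 0.1·t(C)
t(C) = 1 + 0.25·t(D) + 0.3·t(E) + 0.25·t(C)
Solving: t(D) = 7.0257, t(E) = 5.8842, t(C) = 6.0289.
Expected steps from C to F: 6.0289.

6.0289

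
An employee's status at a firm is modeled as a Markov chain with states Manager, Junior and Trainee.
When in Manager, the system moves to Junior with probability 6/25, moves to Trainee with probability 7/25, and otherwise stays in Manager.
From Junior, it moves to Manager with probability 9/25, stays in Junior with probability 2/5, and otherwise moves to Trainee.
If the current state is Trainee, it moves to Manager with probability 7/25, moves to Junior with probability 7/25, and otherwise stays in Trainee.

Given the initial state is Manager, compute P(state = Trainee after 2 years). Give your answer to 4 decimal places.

Sum over the intermediate state after 1 year:
P = P(Manager→Manager)·P(Manager→Trainee) + P(Manager→Junior)·P(Junior→Trainee) + P(Manager→Trainee)·P(Trainee→Trainee)
  = 0.48×0.28 + 0.24×0.24 + 0.28×0.44
  = 0.1344 + 0.0576 + 0.1232 = 0.3152

0.3152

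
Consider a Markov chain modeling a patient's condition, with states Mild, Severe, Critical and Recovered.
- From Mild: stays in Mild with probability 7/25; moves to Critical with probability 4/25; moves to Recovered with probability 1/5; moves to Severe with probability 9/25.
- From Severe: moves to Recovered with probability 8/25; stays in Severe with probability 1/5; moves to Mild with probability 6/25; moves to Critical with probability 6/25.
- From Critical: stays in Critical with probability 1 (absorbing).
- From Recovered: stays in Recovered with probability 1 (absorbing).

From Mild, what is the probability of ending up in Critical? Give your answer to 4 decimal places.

Let h(s) be the probability of absorption at Critical starting from transient state s. Then h(Critical) = 1 and h(Recovered) = 0. By first-step analysis:
h(Mild) = 0.28·h(Mild) + 0.36·h(Severe) + 0.16·1 + 0.2·0
h(Severe) = 0.24·h(Mild) + 0.2·h(Severe) + 0.24·1 + 0.32·0
Solving: h(Mild) = 0.4379, h(Severe) = 0.4314.
Starting from Mild, the probability is 0.4379.

0.4379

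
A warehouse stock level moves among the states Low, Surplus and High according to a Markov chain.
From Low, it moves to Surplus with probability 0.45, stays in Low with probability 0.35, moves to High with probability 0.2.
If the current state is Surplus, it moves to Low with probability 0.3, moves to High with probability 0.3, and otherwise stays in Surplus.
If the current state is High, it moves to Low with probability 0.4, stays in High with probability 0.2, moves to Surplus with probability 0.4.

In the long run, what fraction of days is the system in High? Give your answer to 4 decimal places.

Let the stationary distribution be π with π = πP and π_1 + π_2 + π_3 = 1.
π_1 = 0.35·π_1 + 0.3·π_2 + 0.4·π_3
π_2 = 0.45·π_1 + 0.4·π_2 + 0.4·π_3
Solving with the normalization constraint gives π = (0.3412, 0.4171, 0.2417).
So the stationary probability of High is 0.2417.

0.2417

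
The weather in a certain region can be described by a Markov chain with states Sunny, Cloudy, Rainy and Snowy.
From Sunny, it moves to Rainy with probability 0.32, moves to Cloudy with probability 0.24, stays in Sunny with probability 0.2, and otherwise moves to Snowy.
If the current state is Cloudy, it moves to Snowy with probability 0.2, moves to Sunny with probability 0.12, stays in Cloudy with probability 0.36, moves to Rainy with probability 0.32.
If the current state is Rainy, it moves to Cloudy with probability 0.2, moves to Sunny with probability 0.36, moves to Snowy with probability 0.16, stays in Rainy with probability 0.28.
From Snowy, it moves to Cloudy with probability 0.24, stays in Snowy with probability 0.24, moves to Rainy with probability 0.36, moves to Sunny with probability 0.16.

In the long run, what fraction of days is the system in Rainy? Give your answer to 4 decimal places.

0.3156

Let the stationary distribution be π with π = πP and π_1 + π_2 + π_3 + π_4 = 1.
π_1 = 0.2·π_1 + 0.12·π_2 + 0.36·π_3 + 0.16·π_4
π_2 = 0.24·π_1 + 0.36·π_2 + 0.2·π_3 + 0.24·π_4
π_3 = 0.32·π_1 + 0.32·π_2 + 0.28·π_3 + 0.36·π_4
Solving with the normalization constraint gives π = (0.2216, 0.2584, 0.3156, 0.2044).
So the stationary probability of Rainy is 0.3156.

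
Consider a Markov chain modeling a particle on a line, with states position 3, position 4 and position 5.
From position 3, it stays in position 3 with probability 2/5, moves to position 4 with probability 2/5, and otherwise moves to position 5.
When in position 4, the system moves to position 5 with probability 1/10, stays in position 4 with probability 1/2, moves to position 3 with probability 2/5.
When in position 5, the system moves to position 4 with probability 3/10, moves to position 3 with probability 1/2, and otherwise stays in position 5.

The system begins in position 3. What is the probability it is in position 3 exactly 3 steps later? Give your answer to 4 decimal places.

Propagate the distribution vector 3 steps from position 3.
After 0 steps: (1.0000, 0.0000, 0.0000)
After 1 step: (0.4000, 0.4000, 0.2000)
After 2 steps: (0.4200, 0.4200, 0.1600)
After 3 steps: (0.4160, 0.4260, 0.1580)
P(in position 3 after 3 steps) = 0.4160

0.4160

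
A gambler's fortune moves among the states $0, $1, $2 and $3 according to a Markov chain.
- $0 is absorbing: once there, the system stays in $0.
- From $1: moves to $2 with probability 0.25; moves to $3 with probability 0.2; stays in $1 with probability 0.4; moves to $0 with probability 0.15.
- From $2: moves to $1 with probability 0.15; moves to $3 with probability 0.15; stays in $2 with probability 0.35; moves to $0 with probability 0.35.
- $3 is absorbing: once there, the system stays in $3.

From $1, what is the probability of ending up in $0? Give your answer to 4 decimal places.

Let h(s) be the probability of absorption at $0 starting from transient state s. Then h($0) = 1 and h($3) = 0. By first-step analysis:
h($1) = 0.15·1 + 0.4·h($1) + 0.25·h($2) + 0.2·0
h($2) = 0.35·1 + 0.15·h($1) + 0.35·h($2) + 0.15·0
Solving: h($1) = 0.5248, h($2) = 0.6596.
Starting from $1, the probability is 0.5248.

0.5248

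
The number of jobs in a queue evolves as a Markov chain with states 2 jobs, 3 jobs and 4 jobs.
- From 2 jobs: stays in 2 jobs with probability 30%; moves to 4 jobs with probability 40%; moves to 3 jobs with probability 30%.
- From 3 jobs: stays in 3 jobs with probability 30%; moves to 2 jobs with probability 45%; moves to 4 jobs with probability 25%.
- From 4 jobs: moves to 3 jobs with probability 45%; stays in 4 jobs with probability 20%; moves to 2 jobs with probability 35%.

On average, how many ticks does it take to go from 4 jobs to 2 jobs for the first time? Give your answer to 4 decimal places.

Let t(s) be the expected number of ticks to first reach 2 jobs from state s, with t(2 jobs) = 0. Conditioning on the first tick:
t(3 jobs) = 1 + 0.3·t(3 jobs) + 0.25·t(4 jobs)
t(4 jobs) = 1 + 0.45·t(3 jobs) + 0.2·t(4 jobs)
Solving: t(3 jobs) = 2.3464, t(4 jobs) = 2.5698.
Expected ticks from 4 jobs to 2 jobs: 2.5698.

2.5698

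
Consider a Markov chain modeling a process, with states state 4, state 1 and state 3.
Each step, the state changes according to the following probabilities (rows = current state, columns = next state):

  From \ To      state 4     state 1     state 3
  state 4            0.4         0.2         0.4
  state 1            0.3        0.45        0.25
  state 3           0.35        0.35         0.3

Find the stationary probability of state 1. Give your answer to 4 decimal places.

0.3304

Let the stationary distribution be π with π = πP and π_1 + π_2 + π_3 = 1.
π_1 = 0.4·π_1 + 0.3·π_2 + 0.35·π_3
π_2 = 0.2·π_1 + 0.45·π_2 + 0.35·π_3
Solving with the normalization constraint gives π = (0.3510, 0.3304, 0.3186).
So the stationary probability of state 1 is 0.3304.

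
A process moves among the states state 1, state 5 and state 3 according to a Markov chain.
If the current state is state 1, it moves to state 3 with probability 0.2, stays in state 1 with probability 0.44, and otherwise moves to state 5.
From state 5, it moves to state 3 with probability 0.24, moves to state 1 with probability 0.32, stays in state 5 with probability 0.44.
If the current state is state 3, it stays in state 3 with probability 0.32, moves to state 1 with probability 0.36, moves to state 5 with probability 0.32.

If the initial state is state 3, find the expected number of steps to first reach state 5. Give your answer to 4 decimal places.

Let t(s) be the expected number of steps to first reach state 5 from state s, with t(state 5) = 0. Conditioning on the first step:
t(state 1) = 1 + 0.44·t(state 1) + 0.2·t(state 3)
t(state 3) = 1 + 0.36·t(state 1) + 0.32·t(state 3)
Solving: t(state 1) = 2.8497, t(state 3) = 2.9793.
Expected steps from state 3 to state 5: 2.9793.

2.9793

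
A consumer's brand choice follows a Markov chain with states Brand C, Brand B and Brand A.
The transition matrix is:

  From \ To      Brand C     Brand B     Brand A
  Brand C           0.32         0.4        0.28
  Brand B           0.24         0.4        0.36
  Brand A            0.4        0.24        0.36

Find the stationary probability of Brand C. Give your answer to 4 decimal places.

Let the stationary distribution be π with π = πP and π_1 + π_2 + π_3 = 1.
π_1 = 0.32·π_1 + 0.24·π_2 + 0.4·π_3
π_2 = 0.4·π_1 + 0.4·π_2 + 0.24·π_3
Solving with the normalization constraint gives π = (0.3190, 0.3465, 0.3345).
So the stationary probability of Brand C is 0.3190.

0.3190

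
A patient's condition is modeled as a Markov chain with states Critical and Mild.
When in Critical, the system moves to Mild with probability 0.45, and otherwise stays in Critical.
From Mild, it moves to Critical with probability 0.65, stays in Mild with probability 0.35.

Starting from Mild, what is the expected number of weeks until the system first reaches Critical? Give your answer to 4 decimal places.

Let t(s) be the expected number of weeks to first reach Critical from state s, with t(Critical) = 0. Conditioning on the first week:
t(Mild) = 1 + 0.35·t(Mild)
Solving: t(Mild) = 1.5385.
Expected weeks from Mild to Critical: 1.5385.

1.5385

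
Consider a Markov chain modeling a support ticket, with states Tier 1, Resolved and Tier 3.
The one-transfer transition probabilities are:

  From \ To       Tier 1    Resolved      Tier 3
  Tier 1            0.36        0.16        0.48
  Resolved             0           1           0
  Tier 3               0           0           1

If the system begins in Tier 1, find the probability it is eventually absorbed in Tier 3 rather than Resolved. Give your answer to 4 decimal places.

Let h(s) be the probability of absorption at Tier 3 starting from transient state s. Then h(Tier 3) = 1 and h(Resolved) = 0. By first-step analysis:
h(Tier 1) = 0.36·h(Tier 1) + 0.16·0 + 0.48·1
Solving: h(Tier 1) = 0.7500.
Starting from Tier 1, the probability is 0.7500.

0.7500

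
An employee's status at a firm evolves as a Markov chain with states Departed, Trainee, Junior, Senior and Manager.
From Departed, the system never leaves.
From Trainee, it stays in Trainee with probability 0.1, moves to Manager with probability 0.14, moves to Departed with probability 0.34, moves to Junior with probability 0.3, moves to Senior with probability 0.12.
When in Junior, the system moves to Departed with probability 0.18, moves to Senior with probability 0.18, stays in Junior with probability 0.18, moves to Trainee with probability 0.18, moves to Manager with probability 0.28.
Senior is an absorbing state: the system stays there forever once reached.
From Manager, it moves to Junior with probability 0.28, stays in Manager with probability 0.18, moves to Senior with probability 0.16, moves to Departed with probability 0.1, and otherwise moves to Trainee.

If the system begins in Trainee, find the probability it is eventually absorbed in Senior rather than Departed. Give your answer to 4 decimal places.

Let h(s) be the probability of absorption at Senior starting from transient state s. Then h(Senior) = 1 and h(Departed) = 0. By first-step analysis:
h(Trainee) = 0.34·0 + 0.1·h(Trainee) + 0.3·h(Junior) + 0.12·1 + 0.14·h(Manager)
h(Junior) = 0.18·0 + 0.18·h(Trainee) + 0.18·h(Junior) + 0.18·1 + 0.28·h(Manager)
h(Manager) = 0.1·0 + 0.28·h(Trainee) + 0.28·h(Junior) + 0.16·1 + 0.18·h(Manager)
Solving: h(Trainee) = 0.3611, h(Junior) = 0.4613, h(Manager) = 0.4760.
Starting from Trainee, the probability is 0.3611.

0.3611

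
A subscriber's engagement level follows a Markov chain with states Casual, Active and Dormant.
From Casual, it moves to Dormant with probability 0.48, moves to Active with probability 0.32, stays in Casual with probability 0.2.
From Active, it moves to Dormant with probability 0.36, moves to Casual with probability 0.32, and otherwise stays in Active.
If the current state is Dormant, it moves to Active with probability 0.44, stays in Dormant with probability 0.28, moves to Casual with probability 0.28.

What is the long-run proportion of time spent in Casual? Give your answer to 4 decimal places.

0.2727

Let the stationary distribution be π with π = πP and π_1 + π_2 + π_3 = 1.
π_1 = 0.2·π_1 + 0.32·π_2 + 0.28·π_3
π_2 = 0.32·π_1 + 0.32·π_2 + 0.44·π_3
Solving with the normalization constraint gives π = (0.2727, 0.3636, 0.3636).
So the stationary probability of Casual is 0.2727.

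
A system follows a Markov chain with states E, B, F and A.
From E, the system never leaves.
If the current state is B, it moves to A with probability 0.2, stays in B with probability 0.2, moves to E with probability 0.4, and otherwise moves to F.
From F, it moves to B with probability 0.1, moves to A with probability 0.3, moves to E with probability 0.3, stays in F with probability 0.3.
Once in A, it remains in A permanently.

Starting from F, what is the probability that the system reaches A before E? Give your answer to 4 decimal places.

Let h(s) be the probability of absorption at A starting from transient state s. Then h(A) = 1 and h(E) = 0. By first-step analysis:
h(B) = 0.4·0 + 0.2·h(B) + 0.2·h(F) + 0.2·1
h(F) = 0.3·0 + 0.1·h(B) + 0.3·h(F) + 0.3·1
Solving: h(B) = 0.3704, h(F) = 0.4815.
Starting from F, the probability is 0.4815.

0.4815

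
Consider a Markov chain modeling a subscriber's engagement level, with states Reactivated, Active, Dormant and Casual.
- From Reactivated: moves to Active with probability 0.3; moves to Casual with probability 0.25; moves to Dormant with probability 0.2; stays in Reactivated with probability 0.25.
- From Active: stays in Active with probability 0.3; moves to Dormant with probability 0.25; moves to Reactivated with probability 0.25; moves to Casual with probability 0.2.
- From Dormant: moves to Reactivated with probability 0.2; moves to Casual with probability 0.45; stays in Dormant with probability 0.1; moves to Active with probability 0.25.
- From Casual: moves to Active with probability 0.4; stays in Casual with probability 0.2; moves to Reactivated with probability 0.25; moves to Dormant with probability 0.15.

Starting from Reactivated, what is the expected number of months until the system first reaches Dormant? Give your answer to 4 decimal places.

4.8786

Let t(s) be the expected number of months to first reach Dormant from state s, with t(Dormant) = 0. Conditioning on the first month:
t(Reactivated) = 1 + 0.25·t(Reactivated) + 0.3·t(Active) + 0.25·t(Casual)
t(Active) = 1 + 0.25·t(Reactivated) + 0.3·t(Active) + 0.2·t(Casual)
t(Casual) = 1 + 0.25·t(Reactivated) + 0.4·t(Active) + 0.2·t(Casual)
Solving: t(Reactivated) = 4.8786, t(Active) = 4.6243, t(Casual) = 5.0867.
Expected months from Reactivated to Dormant: 4.8786.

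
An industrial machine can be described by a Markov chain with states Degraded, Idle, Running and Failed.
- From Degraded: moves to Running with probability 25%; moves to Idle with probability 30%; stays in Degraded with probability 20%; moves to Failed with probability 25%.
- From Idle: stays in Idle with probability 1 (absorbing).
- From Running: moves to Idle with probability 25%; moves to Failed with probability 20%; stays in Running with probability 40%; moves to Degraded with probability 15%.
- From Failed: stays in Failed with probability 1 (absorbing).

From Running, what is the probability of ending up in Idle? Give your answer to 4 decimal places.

Let h(s) be the probability of absorption at Idle starting from transient state s. Then h(Idle) = 1 and h(Failed) = 0. By first-step analysis:
h(Degraded) = 0.2·h(Degraded) + 0.3·1 + 0.25·h(Running) + 0.25·0
h(Running) = 0.15·h(Degraded) + 0.25·1 + 0.4·h(Running) + 0.2·0
Solving: h(Degraded) = 0.5480, h(Running) = 0.5537.
Starting from Running, the probability is 0.5537.

0.5537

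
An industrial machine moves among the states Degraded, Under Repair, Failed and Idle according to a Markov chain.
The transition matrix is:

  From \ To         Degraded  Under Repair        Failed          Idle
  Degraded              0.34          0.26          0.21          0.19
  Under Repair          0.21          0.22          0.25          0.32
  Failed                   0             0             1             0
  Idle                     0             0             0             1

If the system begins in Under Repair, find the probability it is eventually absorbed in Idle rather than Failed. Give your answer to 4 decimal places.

0.5456

Let h(s) be the probability of absorption at Idle starting from transient state s. Then h(Idle) = 1 and h(Failed) = 0. By first-step analysis:
h(Degraded) = 0.34·h(Degraded) + 0.26·h(Under Repair) + 0.21·0 + 0.19·1
h(Under Repair) = 0.21·h(Degraded) + 0.22·h(Under Repair) + 0.25·0 + 0.32·1
Solving: h(Degraded) = 0.5028, h(Under Repair) = 0.5456.
Starting from Under Repair, the probability is 0.5456.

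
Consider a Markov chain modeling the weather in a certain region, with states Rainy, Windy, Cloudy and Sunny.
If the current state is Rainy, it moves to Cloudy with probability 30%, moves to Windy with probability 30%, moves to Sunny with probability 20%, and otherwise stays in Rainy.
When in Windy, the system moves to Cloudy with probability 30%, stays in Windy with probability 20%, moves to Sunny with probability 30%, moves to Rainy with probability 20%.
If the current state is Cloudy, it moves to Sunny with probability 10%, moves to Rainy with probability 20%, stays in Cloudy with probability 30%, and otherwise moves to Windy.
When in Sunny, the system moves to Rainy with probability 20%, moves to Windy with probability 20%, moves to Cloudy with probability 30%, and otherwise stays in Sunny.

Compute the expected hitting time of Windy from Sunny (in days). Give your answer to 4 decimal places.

3.5714

Let t(s) be the expected number of days to first reach Windy from state s, with t(Windy) = 0. Conditioning on the first day:
t(Rainy) = 1 + 0.2·t(Rainy) + 0.3·t(Cloudy) + 0.2·t(Sunny)
t(Cloudy) = 1 + 0.2·t(Rainy) + 0.3·t(Cloudy) + 0.1·t(Sunny)
t(Sunny) = 1 + 0.2·t(Rainy) + 0.3·t(Cloudy) + 0.3·t(Sunny)
Solving: t(Rainy) = 3.2143, t(Cloudy) = 2.8571, t(Sunny) = 3.5714.
Expected days from Sunny to Windy: 3.5714.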